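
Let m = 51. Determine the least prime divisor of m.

51 is odd.
Digit sum 6, divisible by 3.

3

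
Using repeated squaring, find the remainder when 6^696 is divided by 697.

6^1 ≡ 6 (mod 697)
6^2 ≡ 6^2 = 36 ≡ 36 (mod 697)
6^4 ≡ 36^2 = 1296 ≡ 599 (mod 697)
6^8 ≡ 599^2 = 358801 ≡ 543 (mod 697)
6^16 ≡ 543^2 = 294849 ≡ 18 (mod 697)
6^32 ≡ 18^2 = 324 ≡ 324 (mod 697)
6^64 ≡ 324^2 = 104976 ≡ 426 (mod 697)
6^128 ≡ 426^2 = 181476 ≡ 256 (mod 697)
6^256 ≡ 256^2 = 65536 ≡ 18 (mod 697)
6^512 ≡ 18^2 = 324 ≡ 324 (mod 697)
696 = 512 + 128 + 32 + 16 + 8 in binary powers of 2.
So 6^696 ≡ 324 · 256 · 324 · 18 · 543 ≡ 305 (mod 697).
Since 305 ≠ 1, base 6 is a Fermat witness: 697 is composite.

305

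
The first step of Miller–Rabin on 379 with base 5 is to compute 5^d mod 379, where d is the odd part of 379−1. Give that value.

1

379 − 1 = 378 = 2^1 · 189, so d = 189.
5^1 ≡ 5 (mod 379)
5^2 ≡ 5^2 = 25 ≡ 25 (mod 379)
5^4 ≡ 25^2 = 625 ≡ 246 (mod 379)
5^8 ≡ 246^2 = 60516 ≡ 255 (mod 379)
5^16 ≡ 255^2 = 65025 ≡ 216 (mod 379)
5^32 ≡ 216^2 = 46656 ≡ 39 (mod 379)
5^64 ≡ 39^2 = 1521 ≡ 5 (mod 379)
5^128 ≡ 5^2 = 25 ≡ 25 (mod 379)
189 = 128 + 32 + 16 + 8 + 4 + 1 in binary powers of 2.
So 5^189 ≡ 25 · 39 · 216 · 255 · 246 · 5 ≡ 1 (mod 379).
Since 5^d ≡ 1 (mod 379), base 5 does not prove 379 composite.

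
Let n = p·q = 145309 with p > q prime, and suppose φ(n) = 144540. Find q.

φ(n) = (p−1)(q−1) = n − (p+q) + 1, so p + q = 145309 − 144540 + 1 = 770.
p and q are the roots of t² − 770t + 145309 = 0.
Discriminant: 770² − 4·145309 = 592900 − 581236 = 11664; √11664 = 108.
q = (770 − 108)/2 = 331, p = (770 + 108)/2 = 439.
Check: 331 · 439 = 145309.

331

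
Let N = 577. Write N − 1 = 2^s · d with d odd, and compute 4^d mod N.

577 − 1 = 576 = 2^6 · 9, so d = 9.
4^1 ≡ 4 (mod 577)
4^2 ≡ 4^2 = 16 ≡ 16 (mod 577)
4^4 ≡ 16^2 = 256 ≡ 256 (mod 577)
4^8 ≡ 256^2 = 65536 ≡ 335 (mod 577)
9 = 8 + 1 in binary powers of 2.
So 4^9 ≡ 335 · 4 ≡ 186 (mod 577).
Squaring chain: 186 → 553 → 576 → 1 → 1 → 1; reaches −1, so base 4 does not prove 577 composite.

186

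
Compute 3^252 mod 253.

31

3^1 ≡ 3 (mod 253)
3^2 ≡ 3^2 = 9 ≡ 9 (mod 253)
3^4 ≡ 9^2 = 81 ≡ 81 (mod 253)
3^8 ≡ 81^2 = 6561 ≡ 236 (mod 253)
3^16 ≡ 236^2 = 55696 ≡ 36 (mod 253)
3^32 ≡ 36^2 = 1296 ≡ 31 (mod 253)
3^64 ≡ 31^2 = 961 ≡ 202 (mod 253)
3^128 ≡ 202^2 = 40804 ≡ 71 (mod 253)
252 = 128 + 64 + 32 + 16 + 8 + 4 in binary powers of 2.
So 3^252 ≡ 71 · 202 · 31 · 36 · 236 · 81 ≡ 31 (mod 253).
Since 31 ≠ 1, base 3 is a Fermat witness: 253 is composite.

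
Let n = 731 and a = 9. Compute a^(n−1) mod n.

13

9^1 ≡ 9 (mod 731)
9^2 ≡ 9^2 = 81 ≡ 81 (mod 731)
9^4 ≡ 81^2 = 6561 ≡ 713 (mod 731)
9^8 ≡ 713^2 = 508369 ≡ 324 (mod 731)
9^16 ≡ 324^2 = 104976 ≡ 443 (mod 731)
9^32 ≡ 443^2 = 196249 ≡ 341 (mod 731)
9^64 ≡ 341^2 = 116281 ≡ 52 (mod 731)
9^128 ≡ 52^2 = 2704 ≡ 511 (mod 731)
9^256 ≡ 511^2 = 261121 ≡ 154 (mod 731)
9^512 ≡ 154^2 = 23716 ≡ 324 (mod 731)
730 = 512 + 128 + 64 + 16 + 8 + 2 in binary powers of 2.
So 9^730 ≡ 324 · 511 · 52 · 443 · 324 · 81 ≡ 13 (mod 731).
Since 13 ≠ 1, base 9 is a Fermat witness: 731 is composite.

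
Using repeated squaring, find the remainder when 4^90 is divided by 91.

1

4^1 ≡ 4 (mod 91)
4^2 ≡ 4^2 = 16 ≡ 16 (mod 91)
4^4 ≡ 16^2 = 256 ≡ 74 (mod 91)
4^8 ≡ 74^2 = 5476 ≡ 16 (mod 91)
4^16 ≡ 16^2 = 256 ≡ 74 (mod 91)
4^32 ≡ 74^2 = 5476 ≡ 16 (mod 91)
4^64 ≡ 16^2 = 256 ≡ 74 (mod 91)
90 = 64 + 16 + 8 + 2 in binary powers of 2.
So 4^90 ≡ 74 · 74 · 16 · 16 ≡ 1 (mod 91).
Since the result is 1, base 4 gives no evidence that 91 is composite.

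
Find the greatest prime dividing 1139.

67

1139 = 17 · 67
67 is prime.
So 1139 = 17 · 67; the largest prime factor is 67.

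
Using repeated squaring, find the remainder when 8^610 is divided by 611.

8^1 ≡ 8 (mod 611)
8^2 ≡ 8^2 = 64 ≡ 64 (mod 611)
8^4 ≡ 64^2 = 4096 ≡ 430 (mod 611)
8^8 ≡ 430^2 = 184900 ≡ 378 (mod 611)
8^16 ≡ 378^2 = 142884 ≡ 521 (mod 611)
8^32 ≡ 521^2 = 271441 ≡ 157 (mod 611)
8^64 ≡ 157^2 = 24649 ≡ 209 (mod 611)
8^128 ≡ 209^2 = 43681 ≡ 300 (mod 611)
8^256 ≡ 300^2 = 90000 ≡ 183 (mod 611)
8^512 ≡ 183^2 = 33489 ≡ 495 (mod 611)
610 = 512 + 64 + 32 + 2 in binary powers of 2.
So 8^610 ≡ 495 · 209 · 157 · 64 ≡ 155 (mod 611).
Since 155 ≠ 1, base 8 is a Fermat witness: 611 is composite.

155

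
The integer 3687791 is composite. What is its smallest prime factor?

31

3687791 is odd.
Digit sum 41, not divisible by 3.
Ends in 1: not divisible by 5.
7: 3687791 = 7·526827 + 2
11: 3687791 = 11·335253 + 8
13: 3687791 = 13·283676 + 3
17: 3687791 = 17·216928 + 15
19: 3687791 = 19·194094 + 5
23: 3687791 = 23·160338 + 17
29: 3687791 = 29·127165 + 6
31: 3687791 = 31·118961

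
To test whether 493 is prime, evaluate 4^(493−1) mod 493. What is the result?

4^1 ≡ 4 (mod 493)
4^2 ≡ 4^2 = 16 ≡ 16 (mod 493)
4^4 ≡ 16^2 = 256 ≡ 256 (mod 493)
4^8 ≡ 256^2 = 65536 ≡ 460 (mod 493)
4^16 ≡ 460^2 = 211600 ≡ 103 (mod 493)
4^32 ≡ 103^2 = 10609 ≡ 256 (mod 493)
4^64 ≡ 256^2 = 65536 ≡ 460 (mod 493)
4^128 ≡ 460^2 = 211600 ≡ 103 (mod 493)
4^256 ≡ 103^2 = 10609 ≡ 256 (mod 493)
492 = 256 + 128 + 64 + 32 + 8 + 4 in binary powers of 2.
So 4^492 ≡ 256 · 103 · 460 · 256 · 460 · 256 ≡ 103 (mod 493).
Since 103 ≠ 1, base 4 is a Fermat witness: 493 is composite.

103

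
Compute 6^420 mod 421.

6^1 ≡ 6 (mod 421)
6^2 ≡ 6^2 = 36 ≡ 36 (mod 421)
6^4 ≡ 36^2 = 1296 ≡ 33 (mod 421)
6^8 ≡ 33^2 = 1089 ≡ 247 (mod 421)
6^16 ≡ 247^2 = 61009 ≡ 385 (mod 421)
6^32 ≡ 385^2 = 148225 ≡ 33 (mod 421)
6^64 ≡ 33^2 = 1089 ≡ 247 (mod 421)
6^128 ≡ 247^2 = 61009 ≡ 385 (mod 421)
6^256 ≡ 385^2 = 148225 ≡ 33 (mod 421)
420 = 256 + 128 + 32 + 4 in binary powers of 2.
So 6^420 ≡ 33 · 385 · 33 · 33 ≡ 1 (mod 421).
Since the result is 1, base 6 gives no evidence that 421 is composite.

1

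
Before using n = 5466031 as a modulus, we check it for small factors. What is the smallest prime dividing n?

5466031 is odd.
Digit sum 25, not divisible by 3.
Ends in 1: not divisible by 5.
7: 5466031 = 7·780861 + 4
11: 5466031 = 11·496911 + 10
13: 5466031 = 13·420463 + 12
17: 5466031 = 17·321531 + 4
19: 5466031 = 19·287685 + 16
23: 5466031 = 23·237653 + 12
29: 5466031 = 29·188483 + 24
31: 5466031 = 31·176323 + 18
37: 5466031 = 37·147730 + 21
41: 5466031 = 41·133317 + 34
43: 5466031 = 43·127117

43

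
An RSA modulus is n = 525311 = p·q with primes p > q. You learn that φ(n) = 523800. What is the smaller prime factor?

541

φ(n) = (p−1)(q−1) = n − (p+q) + 1, so p + q = 525311 − 523800 + 1 = 1512.
p and q are the roots of t² − 1512t + 525311 = 0.
Discriminant: 1512² − 4·525311 = 2286144 − 2101244 = 184900; √184900 = 430.
q = (1512 − 430)/2 = 541, p = (1512 + 430)/2 = 971.
Check: 541 · 971 = 525311.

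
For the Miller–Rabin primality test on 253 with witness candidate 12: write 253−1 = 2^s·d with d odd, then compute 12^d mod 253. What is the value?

100

253 − 1 = 252 = 2^2 · 63, so d = 63.
12^1 ≡ 12 (mod 253)
12^2 ≡ 12^2 = 144 ≡ 144 (mod 253)
12^4 ≡ 144^2 = 20736 ≡ 243 (mod 253)
12^8 ≡ 243^2 = 59049 ≡ 100 (mod 253)
12^16 ≡ 100^2 = 10000 ≡ 133 (mod 253)
12^32 ≡ 133^2 = 17689 ≡ 232 (mod 253)
63 = 32 + 16 + 8 + 4 + 2 + 1 in binary powers of 2.
So 12^63 ≡ 232 · 133 · 100 · 243 · 144 · 12 ≡ 100 (mod 253).
Squaring chain: 100 → 133; never reaches −1, so base 12 is a Miller–Rabin witness that 253 is composite.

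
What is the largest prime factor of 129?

129 = 3 · 43
43 is prime.
So 129 = 3 · 43; the largest prime factor is 43.

43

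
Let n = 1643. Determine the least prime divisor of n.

31

1643 is odd.
Digit sum 14, not divisible by 3.
Ends in 3: not divisible by 5.
7: 1643 = 7·234 + 5
11: 1643 = 11·149 + 4
13: 1643 = 13·126 + 5
17: 1643 = 17·96 + 11
19: 1643 = 19·86 + 9
23: 1643 = 23·71 + 10
29: 1643 = 29·56 + 19
31: 1643 = 31·53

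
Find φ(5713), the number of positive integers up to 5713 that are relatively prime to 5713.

5488

Factor: 5713 = 29 · 197.
φ(5713) = (29−1) · (197−1) = 28 · 196 = 5488.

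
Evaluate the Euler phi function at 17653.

17388

Factor: 17653 = 127 · 139.
φ(17653) = (127−1) · (139−1) = 126 · 138 = 17388.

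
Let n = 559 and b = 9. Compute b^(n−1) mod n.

9^1 ≡ 9 (mod 559)
9^2 ≡ 9^2 = 81 ≡ 81 (mod 559)
9^4 ≡ 81^2 = 6561 ≡ 412 (mod 559)
9^8 ≡ 412^2 = 169744 ≡ 367 (mod 559)
9^16 ≡ 367^2 = 134689 ≡ 529 (mod 559)
9^32 ≡ 529^2 = 279841 ≡ 341 (mod 559)
9^64 ≡ 341^2 = 116281 ≡ 9 (mod 559)
9^128 ≡ 9^2 = 81 ≡ 81 (mod 559)
9^256 ≡ 81^2 = 6561 ≡ 412 (mod 559)
9^512 ≡ 412^2 = 169744 ≡ 367 (mod 559)
558 = 512 + 32 + 8 + 4 + 2 in binary powers of 2.
So 9^558 ≡ 367 · 341 · 367 · 412 · 81 ≡ 274 (mod 559).
Since 274 ≠ 1, base 9 is a Fermat witness: 559 is composite.

274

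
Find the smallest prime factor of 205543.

205543 is odd.
Digit sum 19, not divisible by 3.
Ends in 3: not divisible by 5.
7: 205543 = 7·29363 + 2
11: 205543 = 11·18685 + 8
13: 205543 = 13·15811

13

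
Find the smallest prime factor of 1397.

11

1397 is odd.
Digit sum 20, not divisible by 3.
Ends in 7: not divisible by 5.
7: 1397 = 7·199 + 4
11: 1397 = 11·127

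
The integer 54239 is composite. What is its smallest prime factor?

54239 is odd.
Digit sum 23, not divisible by 3.
Ends in 9: not divisible by 5.
7: 54239 = 7·7748 + 3
11: 54239 = 11·4930 + 9
13: 54239 = 13·4172 + 3
17: 54239 = 17·3190 + 9
19: 54239 = 19·2854 + 13
23: 54239 = 23·2358 + 5
29: 54239 = 29·1870 + 9
31: 54239 = 31·1749 + 20
37: 54239 = 37·1465 + 34
41: 54239 = 41·1322 + 37
43: 54239 = 43·1261 + 16
47: 54239 = 47·1154 + 1
53: 54239 = 53·1023 + 20
59: 54239 = 59·919 + 18
61: 54239 = 61·889 + 10
67: 54239 = 67·809 + 36
71: 54239 = 71·763 + 66
73: 54239 = 73·743

73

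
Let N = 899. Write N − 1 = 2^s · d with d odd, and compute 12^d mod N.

899 − 1 = 898 = 2^1 · 449, so d = 449.
12^1 ≡ 12 (mod 899)
12^2 ≡ 12^2 = 144 ≡ 144 (mod 899)
12^4 ≡ 144^2 = 20736 ≡ 59 (mod 899)
12^8 ≡ 59^2 = 3481 ≡ 784 (mod 899)
12^16 ≡ 784^2 = 614656 ≡ 639 (mod 899)
12^32 ≡ 639^2 = 408321 ≡ 175 (mod 899)
12^64 ≡ 175^2 = 30625 ≡ 59 (mod 899)
12^128 ≡ 59^2 = 3481 ≡ 784 (mod 899)
12^256 ≡ 784^2 = 614656 ≡ 639 (mod 899)
449 = 256 + 128 + 64 + 1 in binary powers of 2.
So 12^449 ≡ 639 · 784 · 59 · 12 ≡ 447 (mod 899).
Squaring chain: 447; never reaches −1, so base 12 is a Miller–Rabin witness that 899 is composite.

447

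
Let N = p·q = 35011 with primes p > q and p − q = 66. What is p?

Since p = q + 66, we have 35011 = q(q + 66), so q² + 66q − 35011 = 0.
Discriminant: 66² + 4·35011 = 4356 + 140044 = 144400; √144400 = 380.
q = (−66 + 380)/2 = 157, and p = q + 66 = 223.
Check: 157 · 223 = 35011.

223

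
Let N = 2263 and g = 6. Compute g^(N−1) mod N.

2109

6^1 ≡ 6 (mod 2263)
6^2 ≡ 6^2 = 36 ≡ 36 (mod 2263)
6^4 ≡ 36^2 = 1296 ≡ 1296 (mod 2263)
6^8 ≡ 1296^2 = 1679616 ≡ 470 (mod 2263)
6^16 ≡ 470^2 = 220900 ≡ 1389 (mod 2263)
6^32 ≡ 1389^2 = 1929321 ≡ 1245 (mod 2263)
6^64 ≡ 1245^2 = 1550025 ≡ 2133 (mod 2263)
6^128 ≡ 2133^2 = 4549689 ≡ 1059 (mod 2263)
6^256 ≡ 1059^2 = 1121481 ≡ 1296 (mod 2263)
6^512 ≡ 1296^2 = 1679616 ≡ 470 (mod 2263)
6^1024 ≡ 470^2 = 220900 ≡ 1389 (mod 2263)
6^2048 ≡ 1389^2 = 1929321 ≡ 1245 (mod 2263)
2262 = 2048 + 128 + 64 + 16 + 4 + 2 in binary powers of 2.
So 6^2262 ≡ 1245 · 1059 · 2133 · 1389 · 1296 · 36 ≡ 2109 (mod 2263).
Since 2109 ≠ 1, base 6 is a Fermat witness: 2263 is composite.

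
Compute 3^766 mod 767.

146

3^1 ≡ 3 (mod 767)
3^2 ≡ 3^2 = 9 ≡ 9 (mod 767)
3^4 ≡ 9^2 = 81 ≡ 81 (mod 767)
3^8 ≡ 81^2 = 6561 ≡ 425 (mod 767)
3^16 ≡ 425^2 = 180625 ≡ 380 (mod 767)
3^32 ≡ 380^2 = 144400 ≡ 204 (mod 767)
3^64 ≡ 204^2 = 41616 ≡ 198 (mod 767)
3^128 ≡ 198^2 = 39204 ≡ 87 (mod 767)
3^256 ≡ 87^2 = 7569 ≡ 666 (mod 767)
3^512 ≡ 666^2 = 443556 ≡ 230 (mod 767)
766 = 512 + 128 + 64 + 32 + 16 + 8 + 4 + 2 in binary powers of 2.
So 3^766 ≡ 230 · 87 · 198 · 204 · 380 · 425 · 81 · 9 ≡ 146 (mod 767).
Since 146 ≠ 1, base 3 is a Fermat witness: 767 is composite.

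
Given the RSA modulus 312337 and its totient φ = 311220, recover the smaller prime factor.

547

φ(n) = (p−1)(q−1) = n − (p+q) + 1, so p + q = 312337 − 311220 + 1 = 1118.
p and q are the roots of t² − 1118t + 312337 = 0.
Discriminant: 1118² − 4·312337 = 1249924 − 1249348 = 576; √576 = 24.
q = (1118 − 24)/2 = 547, p = (1118 + 24)/2 = 571.
Check: 547 · 571 = 312337.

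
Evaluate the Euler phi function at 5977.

5796

Factor: 5977 = 43 · 139.
φ(5977) = (43−1) · (139−1) = 42 · 138 = 5796.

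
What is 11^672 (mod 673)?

1

11^1 ≡ 11 (mod 673)
11^2 ≡ 11^2 = 121 ≡ 121 (mod 673)
11^4 ≡ 121^2 = 14641 ≡ 508 (mod 673)
11^8 ≡ 508^2 = 258064 ≡ 305 (mod 673)
11^16 ≡ 305^2 = 93025 ≡ 151 (mod 673)
11^32 ≡ 151^2 = 22801 ≡ 592 (mod 673)
11^64 ≡ 592^2 = 350464 ≡ 504 (mod 673)
11^128 ≡ 504^2 = 254016 ≡ 295 (mod 673)
11^256 ≡ 295^2 = 87025 ≡ 208 (mod 673)
11^512 ≡ 208^2 = 43264 ≡ 192 (mod 673)
672 = 512 + 128 + 32 in binary powers of 2.
So 11^672 ≡ 192 · 295 · 592 ≡ 1 (mod 673).
Since the result is 1, base 11 gives no evidence that 673 is composite.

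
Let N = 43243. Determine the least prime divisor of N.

83

43243 is odd.
Digit sum 16, not divisible by 3.
Ends in 3: not divisible by 5.
7: 43243 = 7·6177 + 4
11: 43243 = 11·3931 + 2
13: 43243 = 13·3326 + 5
17: 43243 = 17·2543 + 12
19: 43243 = 19·2275 + 18
23: 43243 = 23·1880 + 3
29: 43243 = 29·1491 + 4
31: 43243 = 31·1394 + 29
37: 43243 = 37·1168 + 27
41: 43243 = 41·1054 + 29
43: 43243 = 43·1005 + 28
47: 43243 = 47·920 + 3
53: 43243 = 53·815 + 48
59: 43243 = 59·732 + 55
61: 43243 = 61·708 + 55
67: 43243 = 67·645 + 28
71: 43243 = 71·609 + 4
73: 43243 = 73·592 + 27
79: 43243 = 79·547 + 30
83: 43243 = 83·521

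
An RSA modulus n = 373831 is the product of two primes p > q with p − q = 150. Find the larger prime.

691

Since p = q + 150, we have 373831 = q(q + 150), so q² + 150q − 373831 = 0.
Discriminant: 150² + 4·373831 = 22500 + 1495324 = 1517824; √1517824 = 1232.
q = (−150 + 1232)/2 = 541, and p = q + 150 = 691.
Check: 541 · 691 = 373831.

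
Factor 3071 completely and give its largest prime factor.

3071 = 37 · 83
83 is prime.
So 3071 = 37 · 83; the largest prime factor is 83.

83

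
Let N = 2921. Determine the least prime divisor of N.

23

2921 is odd.
Digit sum 14, not divisible by 3.
Ends in 1: not divisible by 5.
7: 2921 = 7·417 + 2
11: 2921 = 11·265 + 6
13: 2921 = 13·224 + 9
17: 2921 = 17·171 + 14
19: 2921 = 19·153 + 14
23: 2921 = 23·127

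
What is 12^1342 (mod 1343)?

12^1 ≡ 12 (mod 1343)
12^2 ≡ 12^2 = 144 ≡ 144 (mod 1343)
12^4 ≡ 144^2 = 20736 ≡ 591 (mod 1343)
12^8 ≡ 591^2 = 349281 ≡ 101 (mod 1343)
12^16 ≡ 101^2 = 10201 ≡ 800 (mod 1343)
12^32 ≡ 800^2 = 640000 ≡ 732 (mod 1343)
12^64 ≡ 732^2 = 535824 ≡ 1310 (mod 1343)
12^128 ≡ 1310^2 = 1716100 ≡ 1089 (mod 1343)
12^256 ≡ 1089^2 = 1185921 ≡ 52 (mod 1343)
12^512 ≡ 52^2 = 2704 ≡ 18 (mod 1343)
12^1024 ≡ 18^2 = 324 ≡ 324 (mod 1343)
1342 = 1024 + 256 + 32 + 16 + 8 + 4 + 2 in binary powers of 2.
So 12^1342 ≡ 324 · 52 · 732 · 800 · 101 · 591 · 144 ≡ 168 (mod 1343).
Since 168 ≠ 1, base 12 is a Fermat witness: 1343 is composite.

168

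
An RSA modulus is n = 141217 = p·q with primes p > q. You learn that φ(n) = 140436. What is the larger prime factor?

φ(n) = (p−1)(q−1) = n − (p+q) + 1, so p + q = 141217 − 140436 + 1 = 782.
p and q are the roots of t² − 782t + 141217 = 0.
Discriminant: 782² − 4·141217 = 611524 − 564868 = 46656; √46656 = 216.
q = (782 − 216)/2 = 283, p = (782 + 216)/2 = 499.
Check: 283 · 499 = 141217.

499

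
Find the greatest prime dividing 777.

777 = 3 · 259
259 = 7 · 37
37 is prime.
So 777 = 3 · 7 · 37; the largest prime factor is 37.

37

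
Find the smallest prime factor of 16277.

16277 is odd.
Digit sum 23, not divisible by 3.
Ends in 7: not divisible by 5.
7: 16277 = 7·2325 + 2
11: 16277 = 11·1479 + 8
13: 16277 = 13·1252 + 1
17: 16277 = 17·957 + 8
19: 16277 = 19·856 + 13
23: 16277 = 23·707 + 16
29: 16277 = 29·561 + 8
31: 16277 = 31·525 + 2
37: 16277 = 37·439 + 34
41: 16277 = 41·397

41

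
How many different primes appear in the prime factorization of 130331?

2

130331 = 47^2 · 59
130331 = 47^2 · 59, which has 2 distinct prime factors.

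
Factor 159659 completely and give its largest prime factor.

79

159659 = 43 · 3713
3713 = 47 · 79
79 is prime.
So 159659 = 43 · 47 · 79; the largest prime factor is 79.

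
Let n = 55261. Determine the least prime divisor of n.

55261 is odd.
Digit sum 19, not divisible by 3.
Ends in 1: not divisible by 5.
7: 55261 = 7·7894 + 3
11: 55261 = 11·5023 + 8
13: 55261 = 13·4250 + 11
17: 55261 = 17·3250 + 11
19: 55261 = 19·2908 + 9
23: 55261 = 23·2402 + 15
29: 55261 = 29·1905 + 16
31: 55261 = 31·1782 + 19
37: 55261 = 37·1493 + 20
41: 55261 = 41·1347 + 34
43: 55261 = 43·1285 + 6
47: 55261 = 47·1175 + 36
53: 55261 = 53·1042 + 35
59: 55261 = 59·936 + 37
61: 55261 = 61·905 + 56
67: 55261 = 67·824 + 53
71: 55261 = 71·778 + 23
73: 55261 = 73·757

73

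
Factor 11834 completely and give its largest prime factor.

11834 = 2 · 5917
5917 = 61 · 97
97 is prime.
So 11834 = 2 · 61 · 97; the largest prime factor is 97.

97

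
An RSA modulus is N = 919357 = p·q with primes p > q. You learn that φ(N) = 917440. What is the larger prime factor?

977

φ(n) = (p−1)(q−1) = n − (p+q) + 1, so p + q = 919357 − 917440 + 1 = 1918.
p and q are the roots of t² − 1918t + 919357 = 0.
Discriminant: 1918² − 4·919357 = 3678724 − 3677428 = 1296; √1296 = 36.
q = (1918 − 36)/2 = 941, p = (1918 + 36)/2 = 977.
Check: 941 · 977 = 919357.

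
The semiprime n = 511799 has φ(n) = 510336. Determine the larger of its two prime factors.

φ(n) = (p−1)(q−1) = n − (p+q) + 1, so p + q = 511799 − 510336 + 1 = 1464.
p and q are the roots of t² − 1464t + 511799 = 0.
Discriminant: 1464² − 4·511799 = 2143296 − 2047196 = 96100; √96100 = 310.
q = (1464 − 310)/2 = 577, p = (1464 + 310)/2 = 887.
Check: 577 · 887 = 511799.

887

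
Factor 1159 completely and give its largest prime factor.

1159 = 19 · 61
61 is prime.
So 1159 = 19 · 61; the largest prime factor is 61.

61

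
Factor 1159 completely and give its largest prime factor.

1159 = 19 · 61
61 is prime.
So 1159 = 19 · 61; the largest prime factor is 61.

61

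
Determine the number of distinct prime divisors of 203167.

3

203167 = 17^2 · 703
703 = 19 · 37
203167 = 17^2 · 19 · 37, which has 3 distinct prime factors.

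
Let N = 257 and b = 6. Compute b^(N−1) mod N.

6^1 ≡ 6 (mod 257)
6^2 ≡ 6^2 = 36 ≡ 36 (mod 257)
6^4 ≡ 36^2 = 1296 ≡ 11 (mod 257)
6^8 ≡ 11^2 = 121 ≡ 121 (mod 257)
6^16 ≡ 121^2 = 14641 ≡ 249 (mod 257)
6^32 ≡ 249^2 = 62001 ≡ 64 (mod 257)
6^64 ≡ 64^2 = 4096 ≡ 241 (mod 257)
6^128 ≡ 241^2 = 58081 ≡ 256 (mod 257)
6^256 ≡ 256^2 = 65536 ≡ 1 (mod 257)
256 = 256 in binary powers of 2.
So 6^256 ≡ 1 ≡ 1 (mod 257).
Since the result is 1, base 6 gives no evidence that 257 is composite.

1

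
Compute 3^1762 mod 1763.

583

3^1 ≡ 3 (mod 1763)
3^2 ≡ 3^2 = 9 ≡ 9 (mod 1763)
3^4 ≡ 9^2 = 81 ≡ 81 (mod 1763)
3^8 ≡ 81^2 = 6561 ≡ 1272 (mod 1763)
3^16 ≡ 1272^2 = 1617984 ≡ 1313 (mod 1763)
3^32 ≡ 1313^2 = 1723969 ≡ 1518 (mod 1763)
3^64 ≡ 1518^2 = 2304324 ≡ 83 (mod 1763)
3^128 ≡ 83^2 = 6889 ≡ 1600 (mod 1763)
3^256 ≡ 1600^2 = 2560000 ≡ 124 (mod 1763)
3^512 ≡ 124^2 = 15376 ≡ 1272 (mod 1763)
3^1024 ≡ 1272^2 = 1617984 ≡ 1313 (mod 1763)
1762 = 1024 + 512 + 128 + 64 + 32 + 2 in binary powers of 2.
So 3^1762 ≡ 1313 · 1272 · 1600 · 83 · 1518 · 9 ≡ 583 (mod 1763).
Since 583 ≠ 1, base 3 is a Fermat witness: 1763 is composite.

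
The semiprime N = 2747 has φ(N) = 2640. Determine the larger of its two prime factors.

φ(n) = (p−1)(q−1) = n − (p+q) + 1, so p + q = 2747 − 2640 + 1 = 108.
p and q are the roots of t² − 108t + 2747 = 0.
Discriminant: 108² − 4·2747 = 11664 − 10988 = 676; √676 = 26.
q = (108 − 26)/2 = 41, p = (108 + 26)/2 = 67.
Check: 41 · 67 = 2747.

67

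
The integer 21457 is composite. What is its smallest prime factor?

21457 is odd.
Digit sum 19, not divisible by 3.
Ends in 7: not divisible by 5.
7: 21457 = 7·3065 + 2
11: 21457 = 11·1950 + 7
13: 21457 = 13·1650 + 7
17: 21457 = 17·1262 + 3
19: 21457 = 19·1129 + 6
23: 21457 = 23·932 + 21
29: 21457 = 29·739 + 26
31: 21457 = 31·692 + 5
37: 21457 = 37·579 + 34
41: 21457 = 41·523 + 14
43: 21457 = 43·499

43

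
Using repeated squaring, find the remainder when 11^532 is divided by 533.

11^1 ≡ 11 (mod 533)
11^2 ≡ 11^2 = 121 ≡ 121 (mod 533)
11^4 ≡ 121^2 = 14641 ≡ 250 (mod 533)
11^8 ≡ 250^2 = 62500 ≡ 139 (mod 533)
11^16 ≡ 139^2 = 19321 ≡ 133 (mod 533)
11^32 ≡ 133^2 = 17689 ≡ 100 (mod 533)
11^64 ≡ 100^2 = 10000 ≡ 406 (mod 533)
11^128 ≡ 406^2 = 164836 ≡ 139 (mod 533)
11^256 ≡ 139^2 = 19321 ≡ 133 (mod 533)
11^512 ≡ 133^2 = 17689 ≡ 100 (mod 533)
532 = 512 + 16 + 4 in binary powers of 2.
So 11^532 ≡ 100 · 133 · 250 ≡ 146 (mod 533).
Since 146 ≠ 1, base 11 is a Fermat witness: 533 is composite.

146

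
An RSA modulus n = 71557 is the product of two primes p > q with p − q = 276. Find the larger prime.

Since p = q + 276, we have 71557 = q(q + 276), so q² + 276q − 71557 = 0.
Discriminant: 276² + 4·71557 = 76176 + 286228 = 362404; √362404 = 602.
q = (−276 + 602)/2 = 163, and p = q + 276 = 439.
Check: 163 · 439 = 71557.

439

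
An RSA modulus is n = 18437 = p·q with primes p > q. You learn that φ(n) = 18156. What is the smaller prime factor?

103

φ(n) = (p−1)(q−1) = n − (p+q) + 1, so p + q = 18437 − 18156 + 1 = 282.
p and q are the roots of t² − 282t + 18437 = 0.
Discriminant: 282² − 4·18437 = 79524 − 73748 = 5776; √5776 = 76.
q = (282 − 76)/2 = 103, p = (282 + 76)/2 = 179.
Check: 103 · 179 = 18437.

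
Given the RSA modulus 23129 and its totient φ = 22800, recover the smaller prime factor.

φ(n) = (p−1)(q−1) = n − (p+q) + 1, so p + q = 23129 − 22800 + 1 = 330.
p and q are the roots of t² − 330t + 23129 = 0.
Discriminant: 330² − 4·23129 = 108900 − 92516 = 16384; √16384 = 128.
q = (330 − 128)/2 = 101, p = (330 + 128)/2 = 229.
Check: 101 · 229 = 23129.

101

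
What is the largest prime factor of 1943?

67

1943 = 29 · 67
67 is prime.
So 1943 = 29 · 67; the largest prime factor is 67.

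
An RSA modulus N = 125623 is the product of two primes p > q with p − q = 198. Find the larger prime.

467

Since p = q + 198, we have 125623 = q(q + 198), so q² + 198q − 125623 = 0.
Discriminant: 198² + 4·125623 = 39204 + 502492 = 541696; √541696 = 736.
q = (−198 + 736)/2 = 269, and p = q + 198 = 467.
Check: 269 · 467 = 125623.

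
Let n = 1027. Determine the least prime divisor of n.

1027 is odd.
Digit sum 10, not divisible by 3.
Ends in 7: not divisible by 5.
7: 1027 = 7·146 + 5
11: 1027 = 11·93 + 4
13: 1027 = 13·79

13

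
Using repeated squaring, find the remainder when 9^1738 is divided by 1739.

9^1 ≡ 9 (mod 1739)
9^2 ≡ 9^2 = 81 ≡ 81 (mod 1739)
9^4 ≡ 81^2 = 6561 ≡ 1344 (mod 1739)
9^8 ≡ 1344^2 = 1806336 ≡ 1254 (mod 1739)
9^16 ≡ 1254^2 = 1572516 ≡ 460 (mod 1739)
9^32 ≡ 460^2 = 211600 ≡ 1181 (mod 1739)
9^64 ≡ 1181^2 = 1394761 ≡ 83 (mod 1739)
9^128 ≡ 83^2 = 6889 ≡ 1672 (mod 1739)
9^256 ≡ 1672^2 = 2795584 ≡ 1011 (mod 1739)
9^512 ≡ 1011^2 = 1022121 ≡ 1328 (mod 1739)
9^1024 ≡ 1328^2 = 1763584 ≡ 238 (mod 1739)
1738 = 1024 + 512 + 128 + 64 + 8 + 2 in binary powers of 2.
So 9^1738 ≡ 238 · 1328 · 1672 · 83 · 1254 · 81 ≡ 638 (mod 1739).
Since 638 ≠ 1, base 9 is a Fermat witness: 1739 is composite.

638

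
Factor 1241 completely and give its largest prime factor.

1241 = 17 · 73
73 is prime.
So 1241 = 17 · 73; the largest prime factor is 73.

73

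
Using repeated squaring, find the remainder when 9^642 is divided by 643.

1

9^1 ≡ 9 (mod 643)
9^2 ≡ 9^2 = 81 ≡ 81 (mod 643)
9^4 ≡ 81^2 = 6561 ≡ 131 (mod 643)
9^8 ≡ 131^2 = 17161 ≡ 443 (mod 643)
9^16 ≡ 443^2 = 196249 ≡ 134 (mod 643)
9^32 ≡ 134^2 = 17956 ≡ 595 (mod 643)
9^64 ≡ 595^2 = 354025 ≡ 375 (mod 643)
9^128 ≡ 375^2 = 140625 ≡ 451 (mod 643)
9^256 ≡ 451^2 = 203401 ≡ 213 (mod 643)
9^512 ≡ 213^2 = 45369 ≡ 359 (mod 643)
642 = 512 + 128 + 2 in binary powers of 2.
So 9^642 ≡ 359 · 451 · 81 ≡ 1 (mod 643).
Since the result is 1, base 9 gives no evidence that 643 is composite.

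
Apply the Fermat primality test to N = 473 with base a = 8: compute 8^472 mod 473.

8^1 ≡ 8 (mod 473)
8^2 ≡ 8^2 = 64 ≡ 64 (mod 473)
8^4 ≡ 64^2 = 4096 ≡ 312 (mod 473)
8^8 ≡ 312^2 = 97344 ≡ 379 (mod 473)
8^16 ≡ 379^2 = 143641 ≡ 322 (mod 473)
8^32 ≡ 322^2 = 103684 ≡ 97 (mod 473)
8^64 ≡ 97^2 = 9409 ≡ 422 (mod 473)
8^128 ≡ 422^2 = 178084 ≡ 236 (mod 473)
8^256 ≡ 236^2 = 55696 ≡ 355 (mod 473)
472 = 256 + 128 + 64 + 16 + 8 in binary powers of 2.
So 8^472 ≡ 355 · 236 · 422 · 322 · 379 ≡ 262 (mod 473).
Since 262 ≠ 1, base 8 is a Fermat witness: 473 is composite.

262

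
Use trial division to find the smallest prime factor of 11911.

43

11911 is odd.
Digit sum 13, not divisible by 3.
Ends in 1: not divisible by 5.
7: 11911 = 7·1701 + 4
11: 11911 = 11·1082 + 9
13: 11911 = 13·916 + 3
17: 11911 = 17·700 + 11
19: 11911 = 19·626 + 17
23: 11911 = 23·517 + 20
29: 11911 = 29·410 + 21
31: 11911 = 31·384 + 7
37: 11911 = 37·321 + 34
41: 11911 = 41·290 + 21
43: 11911 = 43·277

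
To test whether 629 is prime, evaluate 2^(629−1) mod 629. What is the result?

2^1 ≡ 2 (mod 629)
2^2 ≡ 2^2 = 4 ≡ 4 (mod 629)
2^4 ≡ 4^2 = 16 ≡ 16 (mod 629)
2^8 ≡ 16^2 = 256 ≡ 256 (mod 629)
2^16 ≡ 256^2 = 65536 ≡ 120 (mod 629)
2^32 ≡ 120^2 = 14400 ≡ 562 (mod 629)
2^64 ≡ 562^2 = 315844 ≡ 86 (mod 629)
2^128 ≡ 86^2 = 7396 ≡ 477 (mod 629)
2^256 ≡ 477^2 = 227529 ≡ 460 (mod 629)
2^512 ≡ 460^2 = 211600 ≡ 256 (mod 629)
628 = 512 + 64 + 32 + 16 + 4 in binary powers of 2.
So 2^628 ≡ 256 · 86 · 562 · 120 · 16 ≡ 305 (mod 629).
Since 305 ≠ 1, base 2 is a Fermat witness: 629 is composite.

305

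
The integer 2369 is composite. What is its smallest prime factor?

23

2369 is odd.
Digit sum 20, not divisible by 3.
Ends in 9: not divisible by 5.
7: 2369 = 7·338 + 3
11: 2369 = 11·215 + 4
13: 2369 = 13·182 + 3
17: 2369 = 17·139 + 6
19: 2369 = 19·124 + 13
23: 2369 = 23·103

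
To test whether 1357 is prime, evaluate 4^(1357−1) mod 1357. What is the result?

685

4^1 ≡ 4 (mod 1357)
4^2 ≡ 4^2 = 16 ≡ 16 (mod 1357)
4^4 ≡ 16^2 = 256 ≡ 256 (mod 1357)
4^8 ≡ 256^2 = 65536 ≡ 400 (mod 1357)
4^16 ≡ 400^2 = 160000 ≡ 1231 (mod 1357)
4^32 ≡ 1231^2 = 1515361 ≡ 949 (mod 1357)
4^64 ≡ 949^2 = 900601 ≡ 910 (mod 1357)
4^128 ≡ 910^2 = 828100 ≡ 330 (mod 1357)
4^256 ≡ 330^2 = 108900 ≡ 340 (mod 1357)
4^512 ≡ 340^2 = 115600 ≡ 255 (mod 1357)
4^1024 ≡ 255^2 = 65025 ≡ 1246 (mod 1357)
1356 = 1024 + 256 + 64 + 8 + 4 in binary powers of 2.
So 4^1356 ≡ 1246 · 340 · 910 · 400 · 256 ≡ 685 (mod 1357).
Since 685 ≠ 1, base 4 is a Fermat witness: 1357 is composite.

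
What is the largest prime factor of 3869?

3869 = 53 · 73
73 is prime.
So 3869 = 53 · 73; the largest prime factor is 73.

73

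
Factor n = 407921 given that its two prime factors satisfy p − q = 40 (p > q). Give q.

619

Since p = q + 40, we have 407921 = q(q + 40), so q² + 40q − 407921 = 0.
Discriminant: 40² + 4·407921 = 1600 + 1631684 = 1633284; √1633284 = 1278.
q = (−40 + 1278)/2 = 619, and p = q + 40 = 659.
Check: 619 · 659 = 407921.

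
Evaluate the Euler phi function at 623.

528

Factor: 623 = 7 · 89.
φ(623) = (7−1) · (89−1) = 6 · 88 = 528.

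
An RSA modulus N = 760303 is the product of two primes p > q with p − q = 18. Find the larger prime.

Since p = q + 18, we have 760303 = q(q + 18), so q² + 18q − 760303 = 0.
Discriminant: 18² + 4·760303 = 324 + 3041212 = 3041536; √3041536 = 1744.
q = (−18 + 1744)/2 = 863, and p = q + 18 = 881.
Check: 863 · 881 = 760303.

881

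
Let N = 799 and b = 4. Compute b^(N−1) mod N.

4^1 ≡ 4 (mod 799)
4^2 ≡ 4^2 = 16 ≡ 16 (mod 799)
4^4 ≡ 16^2 = 256 ≡ 256 (mod 799)
4^8 ≡ 256^2 = 65536 ≡ 18 (mod 799)
4^16 ≡ 18^2 = 324 ≡ 324 (mod 799)
4^32 ≡ 324^2 = 104976 ≡ 307 (mod 799)
4^64 ≡ 307^2 = 94249 ≡ 766 (mod 799)
4^128 ≡ 766^2 = 586756 ≡ 290 (mod 799)
4^256 ≡ 290^2 = 84100 ≡ 205 (mod 799)
4^512 ≡ 205^2 = 42025 ≡ 477 (mod 799)
798 = 512 + 256 + 16 + 8 + 4 + 2 in binary powers of 2.
So 4^798 ≡ 477 · 205 · 324 · 18 · 256 · 16 ≡ 747 (mod 799).
Since 747 ≠ 1, base 4 is a Fermat witness: 799 is composite.

747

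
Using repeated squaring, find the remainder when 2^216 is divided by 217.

64

2^1 ≡ 2 (mod 217)
2^2 ≡ 2^2 = 4 ≡ 4 (mod 217)
2^4 ≡ 4^2 = 16 ≡ 16 (mod 217)
2^8 ≡ 16^2 = 256 ≡ 39 (mod 217)
2^16 ≡ 39^2 = 1521 ≡ 2 (mod 217)
2^32 ≡ 2^2 = 4 ≡ 4 (mod 217)
2^64 ≡ 4^2 = 16 ≡ 16 (mod 217)
2^128 ≡ 16^2 = 256 ≡ 39 (mod 217)
216 = 128 + 64 + 16 + 8 in binary powers of 2.
So 2^216 ≡ 39 · 16 · 2 · 39 ≡ 64 (mod 217).
Since 64 ≠ 1, base 2 is a Fermat witness: 217 is composite.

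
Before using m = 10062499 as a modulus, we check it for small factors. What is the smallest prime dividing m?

61

10062499 is odd.
Digit sum 31, not divisible by 3.
Ends in 9: not divisible by 5.
7: 10062499 = 7·1437499 + 6
11: 10062499 = 11·914772 + 7
13: 10062499 = 13·774038 + 5
17: 10062499 = 17·591911 + 12
19: 10062499 = 19·529605 + 4
23: 10062499 = 23·437499 + 22
29: 10062499 = 29·346982 + 21
31: 10062499 = 31·324596 + 23
37: 10062499 = 37·271959 + 16
41: 10062499 = 41·245426 + 33
43: 10062499 = 43·234011 + 26
47: 10062499 = 47·214095 + 34
53: 10062499 = 53·189858 + 25
59: 10062499 = 59·170550 + 49
61: 10062499 = 61·164959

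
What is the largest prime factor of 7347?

79

7347 = 3 · 2449
2449 = 31 · 79
79 is prime.
So 7347 = 3 · 31 · 79; the largest prime factor is 79.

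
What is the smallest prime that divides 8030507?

53

8030507 is odd.
Digit sum 23, not divisible by 3.
Ends in 7: not divisible by 5.
7: 8030507 = 7·1147215 + 2
11: 8030507 = 11·730046 + 1
13: 8030507 = 13·617731 + 4
17: 8030507 = 17·472382 + 13
19: 8030507 = 19·422658 + 5
23: 8030507 = 23·349152 + 11
29: 8030507 = 29·276914 + 1
31: 8030507 = 31·259048 + 19
37: 8030507 = 37·217040 + 27
41: 8030507 = 41·195866 + 1
43: 8030507 = 43·186755 + 42
47: 8030507 = 47·170861 + 40
53: 8030507 = 53·151519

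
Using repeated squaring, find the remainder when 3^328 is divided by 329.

165

3^1 ≡ 3 (mod 329)
3^2 ≡ 3^2 = 9 ≡ 9 (mod 329)
3^4 ≡ 9^2 = 81 ≡ 81 (mod 329)
3^8 ≡ 81^2 = 6561 ≡ 310 (mod 329)
3^16 ≡ 310^2 = 96100 ≡ 32 (mod 329)
3^32 ≡ 32^2 = 1024 ≡ 37 (mod 329)
3^64 ≡ 37^2 = 1369 ≡ 53 (mod 329)
3^128 ≡ 53^2 = 2809 ≡ 177 (mod 329)
3^256 ≡ 177^2 = 31329 ≡ 74 (mod 329)
328 = 256 + 64 + 8 in binary powers of 2.
So 3^328 ≡ 74 · 53 · 310 ≡ 165 (mod 329).
Since 165 ≠ 1, base 3 is a Fermat witness: 329 is composite.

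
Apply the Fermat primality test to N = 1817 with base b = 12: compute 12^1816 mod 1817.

12^1 ≡ 12 (mod 1817)
12^2 ≡ 12^2 = 144 ≡ 144 (mod 1817)
12^4 ≡ 144^2 = 20736 ≡ 749 (mod 1817)
12^8 ≡ 749^2 = 561001 ≡ 1365 (mod 1817)
12^16 ≡ 1365^2 = 1863225 ≡ 800 (mod 1817)
12^32 ≡ 800^2 = 640000 ≡ 416 (mod 1817)
12^64 ≡ 416^2 = 173056 ≡ 441 (mod 1817)
12^128 ≡ 441^2 = 194481 ≡ 62 (mod 1817)
12^256 ≡ 62^2 = 3844 ≡ 210 (mod 1817)
12^512 ≡ 210^2 = 44100 ≡ 492 (mod 1817)
12^1024 ≡ 492^2 = 242064 ≡ 403 (mod 1817)
1816 = 1024 + 512 + 256 + 16 + 8 in binary powers of 2.
So 12^1816 ≡ 403 · 492 · 210 · 800 · 1365 ≡ 1553 (mod 1817).
Since 1553 ≠ 1, base 12 is a Fermat witness: 1817 is composite.

1553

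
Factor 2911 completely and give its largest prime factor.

2911 = 41 · 71
71 is prime.
So 2911 = 41 · 71; the largest prime factor is 71.

71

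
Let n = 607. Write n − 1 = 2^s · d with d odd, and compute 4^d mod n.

1

607 − 1 = 606 = 2^1 · 303, so d = 303.
4^1 ≡ 4 (mod 607)
4^2 ≡ 4^2 = 16 ≡ 16 (mod 607)
4^4 ≡ 16^2 = 256 ≡ 256 (mod 607)
4^8 ≡ 256^2 = 65536 ≡ 587 (mod 607)
4^16 ≡ 587^2 = 344569 ≡ 400 (mod 607)
4^32 ≡ 400^2 = 160000 ≡ 359 (mod 607)
4^64 ≡ 359^2 = 128881 ≡ 197 (mod 607)
4^128 ≡ 197^2 = 38809 ≡ 568 (mod 607)
4^256 ≡ 568^2 = 322624 ≡ 307 (mod 607)
303 = 256 + 32 + 8 + 4 + 2 + 1 in binary powers of 2.
So 4^303 ≡ 307 · 359 · 587 · 256 · 16 · 4 ≡ 1 (mod 607).
Since 4^d ≡ 1 (mod 607), base 4 does not prove 607 composite.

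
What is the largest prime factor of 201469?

97

201469 = 31 · 6499
6499 = 67 · 97
97 is prime.
So 201469 = 31 · 67 · 97; the largest prime factor is 97.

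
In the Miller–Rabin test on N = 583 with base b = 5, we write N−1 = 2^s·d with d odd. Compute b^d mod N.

583 − 1 = 582 = 2^1 · 291, so d = 291.
5^1 ≡ 5 (mod 583)
5^2 ≡ 5^2 = 25 ≡ 25 (mod 583)
5^4 ≡ 25^2 = 625 ≡ 42 (mod 583)
5^8 ≡ 42^2 = 1764 ≡ 15 (mod 583)
5^16 ≡ 15^2 = 225 ≡ 225 (mod 583)
5^32 ≡ 225^2 = 50625 ≡ 487 (mod 583)
5^64 ≡ 487^2 = 237169 ≡ 471 (mod 583)
5^128 ≡ 471^2 = 221841 ≡ 301 (mod 583)
5^256 ≡ 301^2 = 90601 ≡ 236 (mod 583)
291 = 256 + 32 + 2 + 1 in binary powers of 2.
So 5^291 ≡ 236 · 487 · 25 · 5 ≡ 214 (mod 583).
Squaring chain: 214; never reaches −1, so base 5 is a Miller–Rabin witness that 583 is composite.

214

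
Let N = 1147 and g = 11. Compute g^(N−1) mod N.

593

11^1 ≡ 11 (mod 1147)
11^2 ≡ 11^2 = 121 ≡ 121 (mod 1147)
11^4 ≡ 121^2 = 14641 ≡ 877 (mod 1147)
11^8 ≡ 877^2 = 769129 ≡ 639 (mod 1147)
11^16 ≡ 639^2 = 408321 ≡ 1136 (mod 1147)
11^32 ≡ 1136^2 = 1290496 ≡ 121 (mod 1147)
11^64 ≡ 121^2 = 14641 ≡ 877 (mod 1147)
11^128 ≡ 877^2 = 769129 ≡ 639 (mod 1147)
11^256 ≡ 639^2 = 408321 ≡ 1136 (mod 1147)
11^512 ≡ 1136^2 = 1290496 ≡ 121 (mod 1147)
11^1024 ≡ 121^2 = 14641 ≡ 877 (mod 1147)
1146 = 1024 + 64 + 32 + 16 + 8 + 2 in binary powers of 2.
So 11^1146 ≡ 877 · 877 · 121 · 1136 · 639 · 121 ≡ 593 (mod 1147).
Since 593 ≠ 1, base 11 is a Fermat witness: 1147 is composite.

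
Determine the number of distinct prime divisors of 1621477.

5

1621477 = 11 · 147407
147407 = 13 · 11339
11339 = 17 · 667
667 = 23 · 29
1621477 = 11 · 13 · 17 · 23 · 29, which has 5 distinct prime factors.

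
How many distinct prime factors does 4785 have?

4785 = 3 · 1595
1595 = 5 · 319
319 = 11 · 29
4785 = 3 · 5 · 11 · 29, which has 4 distinct prime factors.

4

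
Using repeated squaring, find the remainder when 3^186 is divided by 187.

25

3^1 ≡ 3 (mod 187)
3^2 ≡ 3^2 = 9 ≡ 9 (mod 187)
3^4 ≡ 9^2 = 81 ≡ 81 (mod 187)
3^8 ≡ 81^2 = 6561 ≡ 16 (mod 187)
3^16 ≡ 16^2 = 256 ≡ 69 (mod 187)
3^32 ≡ 69^2 = 4761 ≡ 86 (mod 187)
3^64 ≡ 86^2 = 7396 ≡ 103 (mod 187)
3^128 ≡ 103^2 = 10609 ≡ 137 (mod 187)
186 = 128 + 32 + 16 + 8 + 2 in binary powers of 2.
So 3^186 ≡ 137 · 86 · 69 · 16 · 9 ≡ 25 (mod 187).
Since 25 ≠ 1, base 3 is a Fermat witness: 187 is composite.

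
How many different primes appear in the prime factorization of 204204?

6

204204 = 2^2 · 51051
51051 = 3 · 17017
17017 = 7 · 2431
2431 = 11 · 221
221 = 13 · 17
204204 = 2^2 · 3 · 7 · 11 · 13 · 17, which has 6 distinct prime factors.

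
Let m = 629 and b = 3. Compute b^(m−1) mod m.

625

3^1 ≡ 3 (mod 629)
3^2 ≡ 3^2 = 9 ≡ 9 (mod 629)
3^4 ≡ 9^2 = 81 ≡ 81 (mod 629)
3^8 ≡ 81^2 = 6561 ≡ 271 (mod 629)
3^16 ≡ 271^2 = 73441 ≡ 477 (mod 629)
3^32 ≡ 477^2 = 227529 ≡ 460 (mod 629)
3^64 ≡ 460^2 = 211600 ≡ 256 (mod 629)
3^128 ≡ 256^2 = 65536 ≡ 120 (mod 629)
3^256 ≡ 120^2 = 14400 ≡ 562 (mod 629)
3^512 ≡ 562^2 = 315844 ≡ 86 (mod 629)
628 = 512 + 64 + 32 + 16 + 4 in binary powers of 2.
So 3^628 ≡ 86 · 256 · 460 · 477 · 81 ≡ 625 (mod 629).
Since 625 ≠ 1, base 3 is a Fermat witness: 629 is composite.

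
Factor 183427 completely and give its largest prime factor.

97

183427 = 31 · 5917
5917 = 61 · 97
97 is prime.
So 183427 = 31 · 61 · 97; the largest prime factor is 97.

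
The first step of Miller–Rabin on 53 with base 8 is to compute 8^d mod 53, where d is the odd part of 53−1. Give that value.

53 − 1 = 52 = 2^2 · 13, so d = 13.
8^1 ≡ 8 (mod 53)
8^2 ≡ 8^2 = 64 ≡ 11 (mod 53)
8^4 ≡ 11^2 = 121 ≡ 15 (mod 53)
8^8 ≡ 15^2 = 225 ≡ 13 (mod 53)
13 = 8 + 4 + 1 in binary powers of 2.
So 8^13 ≡ 13 · 15 · 8 ≡ 23 (mod 53).
Squaring chain: 23 → 52; reaches −1, so base 8 does not prove 53 composite.

23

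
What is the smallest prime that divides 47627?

97

47627 is odd.
Digit sum 26, not divisible by 3.
Ends in 7: not divisible by 5.
7: 47627 = 7·6803 + 6
11: 47627 = 11·4329 + 8
13: 47627 = 13·3663 + 8
17: 47627 = 17·2801 + 10
19: 47627 = 19·2506 + 13
23: 47627 = 23·2070 + 17
29: 47627 = 29·1642 + 9
31: 47627 = 31·1536 + 11
37: 47627 = 37·1287 + 8
41: 47627 = 41·1161 + 26
43: 47627 = 43·1107 + 26
47: 47627 = 47·1013 + 16
53: 47627 = 53·898 + 33
59: 47627 = 59·807 + 14
61: 47627 = 61·780 + 47
67: 47627 = 67·710 + 57
71: 47627 = 71·670 + 57
73: 47627 = 73·652 + 31
79: 47627 = 79·602 + 69
83: 47627 = 83·573 + 68
89: 47627 = 89·535 + 12
97: 47627 = 97·491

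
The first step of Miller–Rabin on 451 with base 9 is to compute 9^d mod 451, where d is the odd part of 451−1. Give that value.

419

451 − 1 = 450 = 2^1 · 225, so d = 225.
9^1 ≡ 9 (mod 451)
9^2 ≡ 9^2 = 81 ≡ 81 (mod 451)
9^4 ≡ 81^2 = 6561 ≡ 247 (mod 451)
9^8 ≡ 247^2 = 61009 ≡ 124 (mod 451)
9^16 ≡ 124^2 = 15376 ≡ 42 (mod 451)
9^32 ≡ 42^2 = 1764 ≡ 411 (mod 451)
9^64 ≡ 411^2 = 168921 ≡ 247 (mod 451)
9^128 ≡ 247^2 = 61009 ≡ 124 (mod 451)
225 = 128 + 64 + 32 + 1 in binary powers of 2.
So 9^225 ≡ 124 · 247 · 411 · 9 ≡ 419 (mod 451).
Squaring chain: 419; never reaches −1, so base 9 is a Miller–Rabin witness that 451 is composite.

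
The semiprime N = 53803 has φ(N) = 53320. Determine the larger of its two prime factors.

311

φ(n) = (p−1)(q−1) = n − (p+q) + 1, so p + q = 53803 − 53320 + 1 = 484.
p and q are the roots of t² − 484t + 53803 = 0.
Discriminant: 484² − 4·53803 = 234256 − 215212 = 19044; √19044 = 138.
q = (484 − 138)/2 = 173, p = (484 + 138)/2 = 311.
Check: 173 · 311 = 53803.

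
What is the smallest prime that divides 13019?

13019 is odd.
Digit sum 14, not divisible by 3.
Ends in 9: not divisible by 5.
7: 13019 = 7·1859 + 6
11: 13019 = 11·1183 + 6
13: 13019 = 13·1001 + 6
17: 13019 = 17·765 + 14
19: 13019 = 19·685 + 4
23: 13019 = 23·566 + 1
29: 13019 = 29·448 + 27
31: 13019 = 31·419 + 30
37: 13019 = 37·351 + 32
41: 13019 = 41·317 + 22
43: 13019 = 43·302 + 33
47: 13019 = 47·277

47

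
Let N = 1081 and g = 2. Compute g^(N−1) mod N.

2^1 ≡ 2 (mod 1081)
2^2 ≡ 2^2 = 4 ≡ 4 (mod 1081)
2^4 ≡ 4^2 = 16 ≡ 16 (mod 1081)
2^8 ≡ 16^2 = 256 ≡ 256 (mod 1081)
2^16 ≡ 256^2 = 65536 ≡ 676 (mod 1081)
2^32 ≡ 676^2 = 456976 ≡ 794 (mod 1081)
2^64 ≡ 794^2 = 630436 ≡ 213 (mod 1081)
2^128 ≡ 213^2 = 45369 ≡ 1048 (mod 1081)
2^256 ≡ 1048^2 = 1098304 ≡ 8 (mod 1081)
2^512 ≡ 8^2 = 64 ≡ 64 (mod 1081)
2^1024 ≡ 64^2 = 4096 ≡ 853 (mod 1081)
1080 = 1024 + 32 + 16 + 8 in binary powers of 2.
So 2^1080 ≡ 853 · 794 · 676 · 256 ≡ 165 (mod 1081).
Since 165 ≠ 1, base 2 is a Fermat witness: 1081 is composite.

165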